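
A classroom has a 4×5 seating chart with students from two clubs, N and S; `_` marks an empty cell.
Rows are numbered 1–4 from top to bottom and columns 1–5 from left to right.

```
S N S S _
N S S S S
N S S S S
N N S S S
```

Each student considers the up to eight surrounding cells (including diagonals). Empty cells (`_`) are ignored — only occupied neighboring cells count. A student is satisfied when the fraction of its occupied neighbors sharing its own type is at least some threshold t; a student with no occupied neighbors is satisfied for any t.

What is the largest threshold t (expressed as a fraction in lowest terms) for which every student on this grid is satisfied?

1/5

(1,1)S 1/3
(1,2)N 1/5
(1,3)S 4/5
(1,4)S 4/4
(2,1)N 2/5
(2,2)S 5/8
(2,3)S 7/8
(2,4)S 7/7
(2,5)S 4/4
(3,1)N 3/5
(3,2)S 4/8
(3,3)S 7/8
(3,4)S 8/8
(3,5)S 5/5
(4,1)N 2/3
(4,2)N 2/5
(4,3)S 4/5
(4,4)S 5/5
(4,5)S 3/3
The smallest same-type fraction is 1/5 at (1,2), which reduces to 1/5. Any threshold above that leaves this student unsatisfied.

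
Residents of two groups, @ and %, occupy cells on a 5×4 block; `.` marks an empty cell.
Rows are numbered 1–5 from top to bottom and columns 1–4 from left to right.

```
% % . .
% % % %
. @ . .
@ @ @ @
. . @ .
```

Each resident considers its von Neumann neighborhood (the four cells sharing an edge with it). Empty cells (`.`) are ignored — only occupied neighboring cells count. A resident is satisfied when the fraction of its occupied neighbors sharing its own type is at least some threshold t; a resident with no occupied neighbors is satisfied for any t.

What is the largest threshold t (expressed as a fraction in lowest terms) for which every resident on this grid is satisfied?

Row 1: (1,1)% 2/2 · (1,2)% 2/2
Row 2: (2,1)% 2/2 · (2,2)% 3/4 · (2,3)% 2/2 · (2,4)% 1/1
Row 3: (3,2)@ 1/2
Row 4: (4,1)@ 1/1 · (4,2)@ 3/3 · (4,3)@ 3/3 · (4,4)@ 1/1
Row 5: (5,3)@ 1/1
The smallest same-type fraction is 1/2 at (3,2), which reduces to 1/2. Any threshold above that leaves this resident unsatisfied.

1/2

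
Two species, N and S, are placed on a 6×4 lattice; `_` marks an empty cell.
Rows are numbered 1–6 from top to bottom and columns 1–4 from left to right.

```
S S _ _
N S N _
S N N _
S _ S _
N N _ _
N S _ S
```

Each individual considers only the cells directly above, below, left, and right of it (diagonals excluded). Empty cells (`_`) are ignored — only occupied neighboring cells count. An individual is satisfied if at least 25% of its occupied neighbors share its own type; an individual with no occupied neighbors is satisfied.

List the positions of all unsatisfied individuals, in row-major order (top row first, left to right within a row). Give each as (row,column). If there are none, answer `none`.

(2,1), (4,3), (6,2)

(1,1)S 1/2 satisfied
(1,2)S 2/2 satisfied
(2,1)N 0/3 not
(2,2)S 1/4 satisfied
(2,3)N 1/2 satisfied
(3,1)S 1/3 satisfied
(3,2)N 1/3 satisfied
(3,3)N 2/3 satisfied
(4,1)S 1/2 satisfied
(4,3)S 0/1 not
(5,1)N 2/3 satisfied
(5,2)N 1/2 satisfied
(6,1)N 1/2 satisfied
(6,2)S 0/2 not
(6,4)S 0/0 satisfied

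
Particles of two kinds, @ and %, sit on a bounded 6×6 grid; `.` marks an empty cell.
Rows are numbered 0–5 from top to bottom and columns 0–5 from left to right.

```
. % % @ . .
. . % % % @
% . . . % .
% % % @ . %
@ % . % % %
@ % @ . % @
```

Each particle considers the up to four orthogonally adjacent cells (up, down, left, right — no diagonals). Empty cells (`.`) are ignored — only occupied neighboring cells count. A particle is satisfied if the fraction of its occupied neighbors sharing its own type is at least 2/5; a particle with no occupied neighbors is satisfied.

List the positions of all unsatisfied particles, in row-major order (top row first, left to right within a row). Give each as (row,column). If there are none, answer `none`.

Row 0: (0,1)% 1/1 satisfied · (0,2)% 2/3 satisfied · (0,3)@ 0/2 not
Row 1: (1,2)% 2/2 satisfied · (1,3)% 2/3 satisfied · (1,4)% 2/3 satisfied · (1,5)@ 0/1 not
Row 2: (2,0)% 1/1 satisfied · (2,4)% 1/1 satisfied
Row 3: (3,0)% 2/3 satisfied · (3,1)% 3/3 satisfied · (3,2)% 1/2 satisfied · (3,3)@ 0/2 not · (3,5)% 1/1 satisfied
Row 4: (4,0)@ 1/3 not · (4,1)% 2/3 satisfied · (4,3)% 1/2 satisfied · (4,4)% 3/3 satisfied · (4,5)% 2/3 satisfied
Row 5: (5,0)@ 1/2 satisfied · (5,1)% 1/3 not · (5,2)@ 0/1 not · (5,4)% 1/2 satisfied · (5,5)@ 0/2 not

(0,3), (1,5), (3,3), (4,0), (5,1), (5,2), (5,5)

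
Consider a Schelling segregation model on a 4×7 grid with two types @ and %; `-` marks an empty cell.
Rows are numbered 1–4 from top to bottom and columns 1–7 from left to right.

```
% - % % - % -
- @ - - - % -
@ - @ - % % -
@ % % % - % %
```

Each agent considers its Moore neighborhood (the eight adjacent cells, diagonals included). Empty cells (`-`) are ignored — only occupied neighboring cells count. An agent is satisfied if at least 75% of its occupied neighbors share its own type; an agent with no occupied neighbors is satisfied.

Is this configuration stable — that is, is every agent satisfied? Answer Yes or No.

No

Row 1: (1,1)% 0/1 ✗ · (1,3)% 1/2 ✗ · (1,4)% 1/1 ✓ · (1,6)% 1/1 ✓
Row 2: (2,2)@ 2/4 ✗ · (2,6)% 3/3 ✓
Row 3: (3,1)@ 2/3 ✗ · (3,3)@ 1/4 ✗ · (3,5)% 4/4 ✓ · (3,6)% 4/4 ✓
Row 4: (4,1)@ 1/2 ✗ · (4,2)% 1/4 ✗ · (4,3)% 2/3 ✗ · (4,4)% 2/3 ✗ · (4,6)% 3/3 ✓ · (4,7)% 2/2 ✓
For instance (1,1) has only 0/1 same-type neighbors, below 3/4.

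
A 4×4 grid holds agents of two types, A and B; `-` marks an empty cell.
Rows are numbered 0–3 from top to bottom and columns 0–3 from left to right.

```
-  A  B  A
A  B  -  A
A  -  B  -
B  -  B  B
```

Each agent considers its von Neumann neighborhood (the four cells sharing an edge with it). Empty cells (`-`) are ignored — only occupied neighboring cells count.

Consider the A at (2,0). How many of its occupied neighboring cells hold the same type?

1

Occupied neighbors of (2,0): (1,0)=A, (3,0)=B.
Same type (A): 1 of 2.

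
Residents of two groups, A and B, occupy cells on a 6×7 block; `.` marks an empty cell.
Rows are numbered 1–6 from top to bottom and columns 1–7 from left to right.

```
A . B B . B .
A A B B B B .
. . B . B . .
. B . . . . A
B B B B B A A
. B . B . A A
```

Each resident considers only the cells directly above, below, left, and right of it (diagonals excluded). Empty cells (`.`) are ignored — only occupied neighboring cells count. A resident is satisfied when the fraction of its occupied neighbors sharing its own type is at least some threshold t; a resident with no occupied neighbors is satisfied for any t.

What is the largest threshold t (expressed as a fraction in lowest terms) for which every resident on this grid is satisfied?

1/2

Row 1: (1,1)A 1/1 · (1,3)B 2/2 · (1,4)B 2/2 · (1,6)B 1/1
Row 2: (2,1)A 2/2 · (2,2)A 1/2 · (2,3)B 3/4 · (2,4)B 3/3 · (2,5)B 3/3 · (2,6)B 2/2
Row 3: (3,3)B 1/1 · (3,5)B 1/1
Row 4: (4,2)B 1/1 · (4,7)A 1/1
Row 5: (5,1)B 1/1 · (5,2)B 4/4 · (5,3)B 2/2 · (5,4)B 3/3 · (5,5)B 1/2 · (5,6)A 2/3 · (5,7)A 3/3
Row 6: (6,2)B 1/1 · (6,4)B 1/1 · (6,6)A 2/2 · (6,7)A 2/2
The smallest same-type fraction is 1/2 at (2,2), which reduces to 1/2. Any threshold above that leaves this resident unsatisfied.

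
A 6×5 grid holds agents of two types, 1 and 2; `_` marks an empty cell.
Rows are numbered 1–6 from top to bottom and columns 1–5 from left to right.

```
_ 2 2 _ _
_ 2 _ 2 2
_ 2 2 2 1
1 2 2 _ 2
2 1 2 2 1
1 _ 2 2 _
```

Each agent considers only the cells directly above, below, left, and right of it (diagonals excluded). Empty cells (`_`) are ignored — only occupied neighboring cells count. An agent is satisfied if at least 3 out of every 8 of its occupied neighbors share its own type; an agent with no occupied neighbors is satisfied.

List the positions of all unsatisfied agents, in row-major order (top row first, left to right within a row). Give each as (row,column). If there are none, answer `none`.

(1,2)2 2/2 ✓
(1,3)2 1/1 ✓
(2,2)2 2/2 ✓
(2,4)2 2/2 ✓
(2,5)2 1/2 ✓
(3,2)2 3/3 ✓
(3,3)2 3/3 ✓
(3,4)2 2/3 ✓
(3,5)1 0/3 ✗
(4,1)1 0/2 ✗
(4,2)2 2/4 ✓
(4,3)2 3/3 ✓
(4,5)2 0/2 ✗
(5,1)2 0/3 ✗
(5,2)1 0/3 ✗
(5,3)2 3/4 ✓
(5,4)2 2/3 ✓
(5,5)1 0/2 ✗
(6,1)1 0/1 ✗
(6,3)2 2/2 ✓
(6,4)2 2/2 ✓

(3,5), (4,1), (4,5), (5,1), (5,2), (5,5), (6,1)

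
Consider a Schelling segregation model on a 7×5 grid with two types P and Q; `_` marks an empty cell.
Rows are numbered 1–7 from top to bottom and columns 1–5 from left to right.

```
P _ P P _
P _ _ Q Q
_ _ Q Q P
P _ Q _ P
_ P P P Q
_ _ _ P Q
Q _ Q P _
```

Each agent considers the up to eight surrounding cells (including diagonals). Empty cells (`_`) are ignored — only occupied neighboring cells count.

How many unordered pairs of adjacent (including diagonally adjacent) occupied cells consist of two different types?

Scan each occupied cell's neighbors to the right and below (and the two forward diagonals) so each pair is counted once.
Row 1: P(1,1)–P(2,1)= P(1,3)–P(1,4)= P(1,3)–Q(2,4)≠ P(1,4)–Q(2,4)≠ P(1,4)–Q(2,5)≠  → 3/5 unlike.
Row 2: Q(2,4)–Q(2,5)= Q(2,4)–Q(3,4)= Q(2,4)–P(3,5)≠ Q(2,4)–Q(3,3)= Q(2,5)–P(3,5)≠ Q(2,5)–Q(3,4)=  → 2/6 unlike.
Row 3: Q(3,3)–Q(3,4)= Q(3,3)–Q(4,3)= Q(3,4)–P(3,5)≠ Q(3,4)–P(4,5)≠ Q(3,4)–Q(4,3)= P(3,5)–P(4,5)=  → 2/6 unlike.
Row 4: P(4,1)–P(5,2)= Q(4,3)–P(5,3)≠ Q(4,3)–P(5,4)≠ Q(4,3)–P(5,2)≠ P(4,5)–Q(5,5)≠ P(4,5)–P(5,4)=  → 4/6 unlike.
Row 5: P(5,2)–P(5,3)= P(5,3)–P(5,4)= P(5,3)–P(6,4)= P(5,4)–Q(5,5)≠ P(5,4)–P(6,4)= P(5,4)–Q(6,5)≠ Q(5,5)–Q(6,5)= Q(5,5)–P(6,4)≠  → 3/8 unlike.
Row 6: P(6,4)–Q(6,5)≠ P(6,4)–P(7,4)= P(6,4)–Q(7,3)≠ Q(6,5)–P(7,4)≠  → 3/4 unlike.
Row 7: Q(7,3)–P(7,4)≠  → 1/1 unlike.
Total adjacent occupied pairs: 36; unlike-type pairs: 18.

18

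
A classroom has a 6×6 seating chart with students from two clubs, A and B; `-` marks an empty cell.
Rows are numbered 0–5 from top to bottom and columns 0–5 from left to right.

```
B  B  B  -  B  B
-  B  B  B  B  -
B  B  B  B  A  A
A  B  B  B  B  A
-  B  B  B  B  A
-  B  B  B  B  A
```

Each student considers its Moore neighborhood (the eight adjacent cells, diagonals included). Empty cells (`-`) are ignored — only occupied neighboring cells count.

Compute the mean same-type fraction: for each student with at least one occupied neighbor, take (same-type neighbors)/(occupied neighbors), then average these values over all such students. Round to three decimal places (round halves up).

Row 0: (0,0)B 2/2 · (0,1)B 4/4 · (0,2)B 4/4 · (0,4)B 3/3 · (0,5)B 2/2
Row 1: (1,1)B 7/7 · (1,2)B 7/7 · (1,3)B 6/7 · (1,4)B 4/6
Row 2: (2,0)B 3/4 · (2,1)B 6/7 · (2,2)B 8/8 · (2,3)B 7/8 · (2,4)A 2/7 · (2,5)A 2/4
Row 3: (3,0)A 0/4 · (3,1)B 6/7 · (3,2)B 8/8 · (3,3)B 7/8 · (3,4)B 4/8 · (3,5)A 3/5
Row 4: (4,1)B 5/6 · (4,2)B 8/8 · (4,3)B 8/8 · (4,4)B 5/8 · (4,5)A 2/5
Row 5: (5,1)B 3/3 · (5,2)B 5/5 · (5,3)B 5/5 · (5,4)B 3/5 · (5,5)A 1/3
Sum over 31 students: 2/2 + 4/4 + 4/4 + 3/3 + 2/2 + 7/7 + 7/7 + 6/7 + 4/6 + 3/4 + 6/7 + 8/8 + 7/8 + 2/7 + 2/4 + 0/4 + 6/7 + 8/8 + 7/8 + 4/8 + 3/5 + 5/6 + 8/8 + 8/8 + 5/8 + 2/5 + 3/3 + 5/5 + 5/5 + 3/5 + 1/3 = 20509/840; mean = 20509/840 ÷ 31 = 20509/26040 = 0.787596… → 0.788.

0.788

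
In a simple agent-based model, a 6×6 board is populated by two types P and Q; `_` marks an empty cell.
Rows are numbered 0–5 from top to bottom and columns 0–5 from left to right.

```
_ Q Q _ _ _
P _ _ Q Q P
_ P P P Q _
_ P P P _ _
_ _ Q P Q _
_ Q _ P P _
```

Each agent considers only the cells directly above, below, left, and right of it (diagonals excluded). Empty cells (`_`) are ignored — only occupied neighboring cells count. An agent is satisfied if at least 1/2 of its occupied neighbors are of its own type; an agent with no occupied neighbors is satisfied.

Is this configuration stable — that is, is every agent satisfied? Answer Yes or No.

No

Row 0: (0,1)Q 1/1 ✓ · (0,2)Q 1/1 ✓
Row 1: (1,0)P 0/0 ✓ · (1,3)Q 1/2 ✓ · (1,4)Q 2/3 ✓ · (1,5)P 0/1 ✗
Row 2: (2,1)P 2/2 ✓ · (2,2)P 3/3 ✓ · (2,3)P 2/4 ✓ · (2,4)Q 1/2 ✓
Row 3: (3,1)P 2/2 ✓ · (3,2)P 3/4 ✓ · (3,3)P 3/3 ✓
Row 4: (4,2)Q 0/2 ✗ · (4,3)P 2/4 ✓ · (4,4)Q 0/2 ✗
Row 5: (5,1)Q 0/0 ✓ · (5,3)P 2/2 ✓ · (5,4)P 1/2 ✓
For instance (1,5) has only 0/1 same-type neighbors, below 1/2.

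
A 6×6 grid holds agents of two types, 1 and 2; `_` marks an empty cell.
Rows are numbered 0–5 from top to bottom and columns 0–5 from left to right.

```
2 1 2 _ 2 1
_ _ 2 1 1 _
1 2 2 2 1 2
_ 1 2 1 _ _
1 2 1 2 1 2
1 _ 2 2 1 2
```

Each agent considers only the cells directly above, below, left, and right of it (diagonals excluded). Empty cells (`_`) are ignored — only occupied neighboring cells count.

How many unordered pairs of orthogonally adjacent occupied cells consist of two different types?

Scan each occupied cell's neighbors to the right and below so each pair is counted once.
Row 0: 2(0,0)–1(0,1)≠ 1(0,1)–2(0,2)≠ 2(0,2)–2(1,2)= 2(0,4)–1(0,5)≠ 2(0,4)–1(1,4)≠  → 4/5 unlike.
Row 1: 2(1,2)–1(1,3)≠ 2(1,2)–2(2,2)= 1(1,3)–1(1,4)= 1(1,3)–2(2,3)≠ 1(1,4)–1(2,4)=  → 2/5 unlike.
Row 2: 1(2,0)–2(2,1)≠ 2(2,1)–2(2,2)= 2(2,1)–1(3,1)≠ 2(2,2)–2(2,3)= 2(2,2)–2(3,2)= 2(2,3)–1(2,4)≠ 2(2,3)–1(3,3)≠ 1(2,4)–2(2,5)≠  → 5/8 unlike.
Row 3: 1(3,1)–2(3,2)≠ 1(3,1)–2(4,1)≠ 2(3,2)–1(3,3)≠ 2(3,2)–1(4,2)≠ 1(3,3)–2(4,3)≠  → 5/5 unlike.
Row 4: 1(4,0)–2(4,1)≠ 1(4,0)–1(5,0)= 2(4,1)–1(4,2)≠ 1(4,2)–2(4,3)≠ 1(4,2)–2(5,2)≠ 2(4,3)–1(4,4)≠ 2(4,3)–2(5,3)= 1(4,4)–2(4,5)≠ 1(4,4)–1(5,4)= 2(4,5)–2(5,5)=  → 6/10 unlike.
Row 5: 2(5,2)–2(5,3)= 2(5,3)–1(5,4)≠ 1(5,4)–2(5,5)≠  → 2/3 unlike.
Total adjacent occupied pairs: 36; unlike-type pairs: 24.

24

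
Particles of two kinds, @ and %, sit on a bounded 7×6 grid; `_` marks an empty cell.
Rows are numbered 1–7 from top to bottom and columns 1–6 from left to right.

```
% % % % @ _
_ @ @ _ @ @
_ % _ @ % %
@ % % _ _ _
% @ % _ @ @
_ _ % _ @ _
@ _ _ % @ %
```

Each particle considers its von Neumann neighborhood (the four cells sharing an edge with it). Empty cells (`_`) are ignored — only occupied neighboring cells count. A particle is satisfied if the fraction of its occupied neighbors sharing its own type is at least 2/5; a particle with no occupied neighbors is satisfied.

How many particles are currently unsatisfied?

9

Row 1: (1,1)% 1/1 ok · (1,2)% 2/3 ok · (1,3)% 2/3 ok · (1,4)% 1/2 ok · (1,5)@ 1/2 ok
Row 2: (2,2)@ 1/3 unhappy · (2,3)@ 1/2 ok · (2,5)@ 2/3 ok · (2,6)@ 1/2 ok
Row 3: (3,2)% 1/2 ok · (3,4)@ 0/1 unhappy · (3,5)% 1/3 unhappy · (3,6)% 1/2 ok
Row 4: (4,1)@ 0/2 unhappy · (4,2)% 2/4 ok · (4,3)% 2/2 ok
Row 5: (5,1)% 0/2 unhappy · (5,2)@ 0/3 unhappy · (5,3)% 2/3 ok · (5,5)@ 2/2 ok · (5,6)@ 1/1 ok
Row 6: (6,3)% 1/1 ok · (6,5)@ 2/2 ok
Row 7: (7,1)@ 0/0 ok · (7,4)% 0/1 unhappy · (7,5)@ 1/3 unhappy · (7,6)% 0/1 unhappy
Unsatisfied: (2,2), (3,4), (3,5), (4,1), (5,1), (5,2), (7,4), (7,5), (7,6) — 9 in total.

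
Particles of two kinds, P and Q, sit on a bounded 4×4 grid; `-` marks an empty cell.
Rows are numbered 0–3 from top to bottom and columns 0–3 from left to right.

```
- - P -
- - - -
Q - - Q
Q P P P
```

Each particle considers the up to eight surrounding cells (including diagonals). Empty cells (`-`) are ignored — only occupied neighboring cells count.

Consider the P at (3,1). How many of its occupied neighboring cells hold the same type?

1

Occupied neighbors of (3,1): (2,0)=Q, (3,0)=Q, (3,2)=P.
Same type (P): 1 of 3.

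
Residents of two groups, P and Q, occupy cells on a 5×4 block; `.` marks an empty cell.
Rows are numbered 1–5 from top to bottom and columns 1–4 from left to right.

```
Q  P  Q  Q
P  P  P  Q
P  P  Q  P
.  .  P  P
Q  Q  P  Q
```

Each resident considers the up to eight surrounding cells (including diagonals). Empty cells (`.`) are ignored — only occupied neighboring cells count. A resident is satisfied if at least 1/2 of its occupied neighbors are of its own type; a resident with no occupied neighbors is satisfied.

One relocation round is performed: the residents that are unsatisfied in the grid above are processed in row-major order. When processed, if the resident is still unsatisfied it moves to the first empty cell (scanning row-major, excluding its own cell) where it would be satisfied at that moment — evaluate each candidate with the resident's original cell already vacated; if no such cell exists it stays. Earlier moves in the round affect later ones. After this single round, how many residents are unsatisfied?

3

Initially unsatisfied (in order): (1,1), (1,3), (3,3), (5,2), (5,4).
  (1,1) → (4,1).
  (1,3) → (4,2).
  (3,3): no empty cell satisfies it; stays.
  (5,2): now satisfied by earlier moves; stays.
  (5,4): no empty cell satisfies it; stays.
Resulting grid:
. P . Q
P P P Q
P P Q P
Q Q P P
Q Q P Q
Unsatisfied now: (3,3), (5,3), (5,4).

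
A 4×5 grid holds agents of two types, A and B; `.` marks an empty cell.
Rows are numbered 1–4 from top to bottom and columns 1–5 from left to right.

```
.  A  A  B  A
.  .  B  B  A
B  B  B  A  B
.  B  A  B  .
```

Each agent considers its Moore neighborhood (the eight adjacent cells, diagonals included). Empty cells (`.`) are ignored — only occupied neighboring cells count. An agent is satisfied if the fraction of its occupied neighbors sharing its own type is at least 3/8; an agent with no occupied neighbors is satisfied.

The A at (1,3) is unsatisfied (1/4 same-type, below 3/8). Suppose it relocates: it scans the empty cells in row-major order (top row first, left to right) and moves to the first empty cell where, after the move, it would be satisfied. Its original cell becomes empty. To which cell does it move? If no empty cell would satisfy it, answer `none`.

(1,1)

Vacating (1,3). Empty cells in order:
  (1,1): 1/1 same-type → satisfied — stop here.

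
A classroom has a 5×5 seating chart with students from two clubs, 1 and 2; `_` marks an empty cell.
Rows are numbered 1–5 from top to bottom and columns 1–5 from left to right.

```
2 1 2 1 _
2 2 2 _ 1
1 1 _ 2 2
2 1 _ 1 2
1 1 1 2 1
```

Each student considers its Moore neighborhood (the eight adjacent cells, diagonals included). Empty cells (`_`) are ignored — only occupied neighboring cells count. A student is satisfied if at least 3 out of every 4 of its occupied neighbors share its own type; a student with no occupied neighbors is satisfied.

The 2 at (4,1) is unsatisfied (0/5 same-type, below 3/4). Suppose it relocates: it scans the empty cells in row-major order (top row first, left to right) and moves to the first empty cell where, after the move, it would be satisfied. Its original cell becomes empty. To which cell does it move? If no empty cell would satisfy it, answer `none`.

none

Vacating (4,1). Empty cells in order:
  (1,5): 0/2 same-type → still unsatisfied.
  (2,4): 4/6 same-type → still unsatisfied.
  (3,3): 3/6 same-type → still unsatisfied.
  (4,3): 2/7 same-type → still unsatisfied.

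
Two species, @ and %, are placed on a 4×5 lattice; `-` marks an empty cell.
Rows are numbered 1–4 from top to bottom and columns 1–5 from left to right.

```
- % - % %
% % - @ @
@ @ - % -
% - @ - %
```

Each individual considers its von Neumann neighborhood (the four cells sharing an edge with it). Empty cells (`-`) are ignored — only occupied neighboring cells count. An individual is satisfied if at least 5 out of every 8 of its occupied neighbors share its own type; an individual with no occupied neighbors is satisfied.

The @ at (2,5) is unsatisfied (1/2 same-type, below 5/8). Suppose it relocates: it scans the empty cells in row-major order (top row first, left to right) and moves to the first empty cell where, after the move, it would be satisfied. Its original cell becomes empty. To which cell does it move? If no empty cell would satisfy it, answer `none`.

(3,3)

Vacating (2,5). Empty cells in order:
  (1,1): 0/2 same-type → still unsatisfied.
  (1,3): 0/2 same-type → still unsatisfied.
  (2,3): 1/2 same-type → still unsatisfied.
  (3,3): 2/3 same-type → satisfied — stop here.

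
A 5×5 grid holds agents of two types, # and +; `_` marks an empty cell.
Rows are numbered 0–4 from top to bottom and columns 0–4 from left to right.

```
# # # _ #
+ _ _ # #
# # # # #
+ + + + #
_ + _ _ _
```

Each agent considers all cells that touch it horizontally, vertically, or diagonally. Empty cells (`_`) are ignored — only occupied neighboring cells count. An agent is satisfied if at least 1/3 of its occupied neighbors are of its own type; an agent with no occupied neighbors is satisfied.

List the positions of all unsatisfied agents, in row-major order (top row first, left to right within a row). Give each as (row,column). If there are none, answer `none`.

(1,0), (2,0), (3,3)

(0,0)# 1/2 satisfied
(0,1)# 2/3 satisfied
(0,2)# 2/2 satisfied
(0,4)# 2/2 satisfied
(1,0)+ 0/4 not
(1,3)# 6/6 satisfied
(1,4)# 4/4 satisfied
(2,0)# 1/4 not
(2,1)# 2/6 satisfied
(2,2)# 3/6 satisfied
(2,3)# 5/7 satisfied
(2,4)# 4/5 satisfied
(3,0)+ 2/4 satisfied
(3,1)+ 3/6 satisfied
(3,2)+ 3/6 satisfied
(3,3)+ 1/5 not
(3,4)# 2/3 satisfied
(4,1)+ 3/3 satisfied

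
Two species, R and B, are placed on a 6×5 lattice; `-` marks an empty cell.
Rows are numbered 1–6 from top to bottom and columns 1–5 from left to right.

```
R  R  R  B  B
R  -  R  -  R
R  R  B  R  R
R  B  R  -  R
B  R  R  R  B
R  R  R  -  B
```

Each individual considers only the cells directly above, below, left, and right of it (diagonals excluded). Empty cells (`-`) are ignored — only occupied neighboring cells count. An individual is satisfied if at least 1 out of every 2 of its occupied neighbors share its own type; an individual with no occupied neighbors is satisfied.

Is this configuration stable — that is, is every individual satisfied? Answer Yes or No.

No

Row 1: (1,1)R 2/2 ok · (1,2)R 2/2 ok · (1,3)R 2/3 ok · (1,4)B 1/2 ok · (1,5)B 1/2 ok
Row 2: (2,1)R 2/2 ok · (2,3)R 1/2 ok · (2,5)R 1/2 ok
Row 3: (3,1)R 3/3 ok · (3,2)R 1/3 unhappy · (3,3)B 0/4 unhappy · (3,4)R 1/2 ok · (3,5)R 3/3 ok
Row 4: (4,1)R 1/3 unhappy · (4,2)B 0/4 unhappy · (4,3)R 1/3 unhappy · (4,5)R 1/2 ok
Row 5: (5,1)B 0/3 unhappy · (5,2)R 2/4 ok · (5,3)R 4/4 ok · (5,4)R 1/2 ok · (5,5)B 1/3 unhappy
Row 6: (6,1)R 1/2 ok · (6,2)R 3/3 ok · (6,3)R 2/2 ok · (6,5)B 1/1 ok
For instance (3,2) has only 1/3 same-type neighbors, below 1/2.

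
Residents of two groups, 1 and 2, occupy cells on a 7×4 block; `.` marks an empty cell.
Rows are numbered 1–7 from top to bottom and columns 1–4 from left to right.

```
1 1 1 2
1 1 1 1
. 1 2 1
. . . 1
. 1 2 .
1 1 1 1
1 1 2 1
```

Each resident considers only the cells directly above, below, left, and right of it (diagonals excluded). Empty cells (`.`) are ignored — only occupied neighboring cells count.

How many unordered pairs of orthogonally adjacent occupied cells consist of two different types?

Scan each occupied cell's neighbors to the right and below so each pair is counted once.
From row 1: 2 unlike of 7 pairs (running 2/7).
From row 2: 1 unlike of 6 pairs (running 3/13).
From row 3: 2 unlike of 3 pairs (running 5/16).
From row 5: 2 unlike of 3 pairs (running 7/19).
From row 6: 1 unlike of 7 pairs (running 8/26).
From row 7: 2 unlike of 3 pairs (running 10/29).
Total adjacent occupied pairs: 29; unlike-type pairs: 10.

10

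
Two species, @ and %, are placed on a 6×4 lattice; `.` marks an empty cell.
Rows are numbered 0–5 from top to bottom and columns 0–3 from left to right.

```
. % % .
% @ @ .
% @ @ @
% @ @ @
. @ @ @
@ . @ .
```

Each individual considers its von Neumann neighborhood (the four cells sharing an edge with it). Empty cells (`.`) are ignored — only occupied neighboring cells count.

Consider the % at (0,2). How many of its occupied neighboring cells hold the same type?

Occupied neighbors of (0,2): (1,2)=@, (0,1)=%.
Same type (%): 1 of 2.

1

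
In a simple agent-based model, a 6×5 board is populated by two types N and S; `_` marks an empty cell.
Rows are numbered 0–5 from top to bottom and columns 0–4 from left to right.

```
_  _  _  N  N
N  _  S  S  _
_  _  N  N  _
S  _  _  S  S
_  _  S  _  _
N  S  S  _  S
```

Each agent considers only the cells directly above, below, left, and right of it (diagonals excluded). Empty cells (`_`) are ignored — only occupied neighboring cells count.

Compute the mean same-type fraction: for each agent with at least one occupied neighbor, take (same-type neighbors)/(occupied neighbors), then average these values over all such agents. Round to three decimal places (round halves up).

(0,3)N 1/2
(0,4)N 1/1
(1,0)N — no occupied neighbors
(1,2)S 1/2
(1,3)S 1/3
(2,2)N 1/2
(2,3)N 1/3
(3,0)S — no occupied neighbors
(3,3)S 1/2
(3,4)S 1/1
(4,2)S 1/1
(5,0)N 0/1
(5,1)S 1/2
(5,2)S 2/2
(5,4)S — no occupied neighbors
Sum over 12 agents: 1/2 + 1/1 + 1/2 + 1/3 + 1/2 + 1/3 + 1/2 + 1/1 + 1/1 + 0/1 + 1/2 + 2/2 = 43/6; mean = 43/6 ÷ 12 = 43/72 = 0.597222… → 0.597.

0.597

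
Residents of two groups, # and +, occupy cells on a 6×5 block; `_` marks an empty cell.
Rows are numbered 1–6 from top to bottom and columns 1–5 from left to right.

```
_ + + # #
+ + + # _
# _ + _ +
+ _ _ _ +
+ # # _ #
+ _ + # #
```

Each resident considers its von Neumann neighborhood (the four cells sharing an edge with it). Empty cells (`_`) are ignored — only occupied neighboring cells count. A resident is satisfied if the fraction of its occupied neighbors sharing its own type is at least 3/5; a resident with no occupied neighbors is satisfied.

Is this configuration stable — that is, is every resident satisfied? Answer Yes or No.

No

(1,2)+ 2/2 ✓
(1,3)+ 2/3 ✓
(1,4)# 2/3 ✓
(1,5)# 1/1 ✓
(2,1)+ 1/2 ✗
(2,2)+ 3/3 ✓
(2,3)+ 3/4 ✓
(2,4)# 1/2 ✗
(3,1)# 0/2 ✗
(3,3)+ 1/1 ✓
(3,5)+ 1/1 ✓
(4,1)+ 1/2 ✗
(4,5)+ 1/2 ✗
(5,1)+ 2/3 ✓
(5,2)# 1/2 ✗
(5,3)# 1/2 ✗
(5,5)# 1/2 ✗
(6,1)+ 1/1 ✓
(6,3)+ 0/2 ✗
(6,4)# 1/2 ✗
(6,5)# 2/2 ✓
For instance (2,1) has only 1/2 same-type neighbors, below 3/5.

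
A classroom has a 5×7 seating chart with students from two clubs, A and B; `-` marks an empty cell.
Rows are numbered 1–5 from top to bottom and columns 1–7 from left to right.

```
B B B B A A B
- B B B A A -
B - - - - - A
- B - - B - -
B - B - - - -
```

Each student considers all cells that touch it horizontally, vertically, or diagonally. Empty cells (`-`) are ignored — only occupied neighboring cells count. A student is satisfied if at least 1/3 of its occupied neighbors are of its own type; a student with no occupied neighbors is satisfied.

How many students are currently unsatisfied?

1

(1,1)B 2/2 satisfied
(1,2)B 4/4 satisfied
(1,3)B 5/5 satisfied
(1,4)B 3/5 satisfied
(1,5)A 3/5 satisfied
(1,6)A 3/4 satisfied
(1,7)B 0/2 not
(2,2)B 5/5 satisfied
(2,3)B 5/5 satisfied
(2,4)B 3/5 satisfied
(2,5)A 3/5 satisfied
(2,6)A 4/5 satisfied
(3,1)B 2/2 satisfied
(3,7)A 1/1 satisfied
(4,2)B 3/3 satisfied
(4,5)B 0/0 satisfied
(5,1)B 1/1 satisfied
(5,3)B 1/1 satisfied
Unsatisfied: (1,7) — 1 in total.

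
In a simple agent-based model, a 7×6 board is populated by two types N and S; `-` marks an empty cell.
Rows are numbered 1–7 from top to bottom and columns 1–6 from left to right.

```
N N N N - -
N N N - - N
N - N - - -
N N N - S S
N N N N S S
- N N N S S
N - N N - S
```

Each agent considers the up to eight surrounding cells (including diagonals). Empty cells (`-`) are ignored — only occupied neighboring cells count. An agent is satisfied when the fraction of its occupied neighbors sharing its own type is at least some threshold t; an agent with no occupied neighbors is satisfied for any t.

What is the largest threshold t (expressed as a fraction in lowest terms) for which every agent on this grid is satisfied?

4/7

(1,1)N 3/3
(1,2)N 5/5
(1,3)N 4/4
(1,4)N 2/2
(2,1)N 4/4
(2,2)N 7/7
(2,3)N 5/5
(2,6)N — no occupied neighbors
(3,1)N 4/4
(3,3)N 4/4
(4,1)N 4/4
(4,2)N 7/7
(4,3)N 5/5
(4,5)S 3/4
(4,6)S 3/3
(5,1)N 4/4
(5,2)N 7/7
(5,3)N 7/7
(5,4)N 4/7
(5,5)S 5/7
(5,6)S 5/5
(6,2)N 6/6
(6,3)N 7/7
(6,4)N 5/7
(6,5)S 4/7
(6,6)S 4/4
(7,1)N 1/1
(7,3)N 4/4
(7,4)N 3/4
(7,6)S 2/2
The smallest same-type fraction is 4/7 at (5,4), which reduces to 4/7. Any threshold above that leaves this agent unsatisfied.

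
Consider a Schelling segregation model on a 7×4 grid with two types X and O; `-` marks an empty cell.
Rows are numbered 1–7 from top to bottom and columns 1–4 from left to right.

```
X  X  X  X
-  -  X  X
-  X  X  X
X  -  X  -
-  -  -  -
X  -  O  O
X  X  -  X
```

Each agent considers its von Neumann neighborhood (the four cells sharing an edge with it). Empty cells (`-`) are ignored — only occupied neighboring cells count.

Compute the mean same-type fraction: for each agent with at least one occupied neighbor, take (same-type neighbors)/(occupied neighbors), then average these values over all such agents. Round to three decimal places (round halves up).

(1,1)X 1/1
(1,2)X 2/2
(1,3)X 3/3
(1,4)X 2/2
(2,3)X 3/3
(2,4)X 3/3
(3,2)X 1/1
(3,3)X 4/4
(3,4)X 2/2
(4,1)X — no occupied neighbors
(4,3)X 1/1
(6,1)X 1/1
(6,3)O 1/1
(6,4)O 1/2
(7,1)X 2/2
(7,2)X 1/1
(7,4)X 0/1
Sum over 16 agents: 1/1 + 2/2 + 3/3 + 2/2 + 3/3 + 3/3 + 1/1 + 4/4 + 2/2 + 1/1 + 1/1 + 1/1 + 1/2 + 2/2 + 1/1 + 0/1 = 29/2; mean = 29/2 ÷ 16 = 29/32 = 0.90625 → 0.906.

0.906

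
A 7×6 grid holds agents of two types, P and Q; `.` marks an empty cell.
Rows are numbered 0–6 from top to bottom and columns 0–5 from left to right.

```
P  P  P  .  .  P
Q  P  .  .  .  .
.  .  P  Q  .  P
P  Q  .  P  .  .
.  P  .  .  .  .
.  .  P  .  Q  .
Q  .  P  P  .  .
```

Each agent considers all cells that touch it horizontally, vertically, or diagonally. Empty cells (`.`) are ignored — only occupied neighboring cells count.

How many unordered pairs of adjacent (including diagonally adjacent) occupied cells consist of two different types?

Scan each occupied cell's neighbors to the right and below (and the two forward diagonals) so each pair is counted once.
Row 0: P(0,0)–P(0,1)= P(0,0)–Q(1,0)≠ P(0,0)–P(1,1)= P(0,1)–P(0,2)= P(0,1)–P(1,1)= P(0,1)–Q(1,0)≠ P(0,2)–P(1,1)=  → 2/7 unlike.
Row 1: Q(1,0)–P(1,1)≠ P(1,1)–P(2,2)=  → 1/2 unlike.
Row 2: P(2,2)–Q(2,3)≠ P(2,2)–P(3,3)= P(2,2)–Q(3,1)≠ Q(2,3)–P(3,3)≠  → 3/4 unlike.
Row 3: P(3,0)–Q(3,1)≠ P(3,0)–P(4,1)= Q(3,1)–P(4,1)≠  → 2/3 unlike.
Row 4: P(4,1)–P(5,2)=  → 0/1 unlike.
Row 5: P(5,2)–P(6,2)= P(5,2)–P(6,3)= Q(5,4)–P(6,3)≠  → 1/3 unlike.
Row 6: P(6,2)–P(6,3)=  → 0/1 unlike.
Total adjacent occupied pairs: 21; unlike-type pairs: 9.

9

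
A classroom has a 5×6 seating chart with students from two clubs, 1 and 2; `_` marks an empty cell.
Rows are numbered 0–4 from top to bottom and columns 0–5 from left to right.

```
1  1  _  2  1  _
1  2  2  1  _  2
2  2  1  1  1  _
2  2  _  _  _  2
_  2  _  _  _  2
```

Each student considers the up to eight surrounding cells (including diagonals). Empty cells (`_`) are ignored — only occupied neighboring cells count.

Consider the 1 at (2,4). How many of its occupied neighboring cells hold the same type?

2

Occupied neighbors of (2,4): (1,3)=1, (1,5)=2, (2,3)=1, (3,5)=2.
Same type (1): 2 of 4.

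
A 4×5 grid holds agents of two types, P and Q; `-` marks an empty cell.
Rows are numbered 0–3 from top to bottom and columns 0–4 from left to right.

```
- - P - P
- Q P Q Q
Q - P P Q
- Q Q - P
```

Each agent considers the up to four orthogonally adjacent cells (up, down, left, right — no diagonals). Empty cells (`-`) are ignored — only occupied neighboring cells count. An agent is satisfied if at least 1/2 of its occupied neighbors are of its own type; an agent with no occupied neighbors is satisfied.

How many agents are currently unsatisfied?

Row 0: (0,2)P 1/1 ✓ · (0,4)P 0/1 ✗
Row 1: (1,1)Q 0/1 ✗ · (1,2)P 2/4 ✓ · (1,3)Q 1/3 ✗ · (1,4)Q 2/3 ✓
Row 2: (2,0)Q 0/0 ✓ · (2,2)P 2/3 ✓ · (2,3)P 1/3 ✗ · (2,4)Q 1/3 ✗
Row 3: (3,1)Q 1/1 ✓ · (3,2)Q 1/2 ✓ · (3,4)P 0/1 ✗
Unsatisfied: (0,4), (1,1), (1,3), (2,3), (2,4), (3,4) — 6 in total.

6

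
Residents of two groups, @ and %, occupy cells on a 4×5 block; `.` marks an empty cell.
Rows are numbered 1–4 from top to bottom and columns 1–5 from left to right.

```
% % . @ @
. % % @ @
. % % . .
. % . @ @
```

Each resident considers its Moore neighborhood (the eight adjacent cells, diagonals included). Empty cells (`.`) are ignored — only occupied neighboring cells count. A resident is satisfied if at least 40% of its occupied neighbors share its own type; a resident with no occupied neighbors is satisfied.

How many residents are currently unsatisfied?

0

Row 1: (1,1)% 2/2 ok · (1,2)% 3/3 ok · (1,4)@ 3/4 ok · (1,5)@ 3/3 ok
Row 2: (2,2)% 5/5 ok · (2,3)% 4/6 ok · (2,4)@ 3/5 ok · (2,5)@ 3/3 ok
Row 3: (3,2)% 4/4 ok · (3,3)% 4/6 ok
Row 4: (4,2)% 2/2 ok · (4,4)@ 1/2 ok · (4,5)@ 1/1 ok
Every one meets the threshold.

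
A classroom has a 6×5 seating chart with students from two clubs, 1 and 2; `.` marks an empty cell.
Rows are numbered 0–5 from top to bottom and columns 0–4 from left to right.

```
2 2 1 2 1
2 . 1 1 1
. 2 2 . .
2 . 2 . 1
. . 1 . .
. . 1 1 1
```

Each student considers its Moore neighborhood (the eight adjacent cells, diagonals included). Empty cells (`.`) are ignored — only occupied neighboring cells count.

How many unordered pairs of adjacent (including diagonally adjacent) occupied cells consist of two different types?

11

Scan each occupied cell's neighbors to the right and below (and the two forward diagonals) so each pair is counted once.
From row 0: 7 unlike of 14 pairs (running 7/14).
From row 1: 3 unlike of 6 pairs (running 10/20).
From row 2: 0 unlike of 4 pairs (running 10/24).
From row 3: 1 unlike of 1 pairs (running 11/25).
From row 4: 0 unlike of 2 pairs (running 11/27).
From row 5: 0 unlike of 2 pairs (running 11/29).
Total adjacent occupied pairs: 29; unlike-type pairs: 11.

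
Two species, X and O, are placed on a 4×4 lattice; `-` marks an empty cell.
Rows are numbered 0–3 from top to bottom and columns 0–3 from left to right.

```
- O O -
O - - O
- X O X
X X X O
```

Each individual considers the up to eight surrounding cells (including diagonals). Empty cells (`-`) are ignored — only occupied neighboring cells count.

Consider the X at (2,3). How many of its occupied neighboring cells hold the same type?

1

Occupied neighbors of (2,3): (1,3)=O, (2,2)=O, (3,2)=X, (3,3)=O.
Same type (X): 1 of 4.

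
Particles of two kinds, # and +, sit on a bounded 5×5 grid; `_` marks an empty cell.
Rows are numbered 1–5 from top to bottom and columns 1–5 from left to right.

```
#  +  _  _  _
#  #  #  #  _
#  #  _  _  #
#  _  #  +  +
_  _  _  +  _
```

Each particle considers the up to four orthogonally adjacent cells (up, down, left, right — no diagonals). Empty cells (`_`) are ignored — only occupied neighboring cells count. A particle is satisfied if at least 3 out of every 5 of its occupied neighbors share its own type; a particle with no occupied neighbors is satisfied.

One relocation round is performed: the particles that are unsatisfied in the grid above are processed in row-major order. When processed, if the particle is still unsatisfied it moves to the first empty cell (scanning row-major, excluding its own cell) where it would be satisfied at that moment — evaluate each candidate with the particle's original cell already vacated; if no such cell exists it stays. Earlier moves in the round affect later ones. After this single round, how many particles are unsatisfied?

0

Initially unsatisfied (in order): (1,1), (1,2), (3,5), (4,3), (4,5).
  (1,1) → (1,4).
  (1,2) → (5,2).
  (3,5) → (1,1).
  (4,3) → (1,2).
  (4,5): now satisfied by earlier moves; stays.
Resulting grid:
# # _ # _
# # # # _
# # _ _ _
# _ _ + +
_ + _ + _
All satisfied now.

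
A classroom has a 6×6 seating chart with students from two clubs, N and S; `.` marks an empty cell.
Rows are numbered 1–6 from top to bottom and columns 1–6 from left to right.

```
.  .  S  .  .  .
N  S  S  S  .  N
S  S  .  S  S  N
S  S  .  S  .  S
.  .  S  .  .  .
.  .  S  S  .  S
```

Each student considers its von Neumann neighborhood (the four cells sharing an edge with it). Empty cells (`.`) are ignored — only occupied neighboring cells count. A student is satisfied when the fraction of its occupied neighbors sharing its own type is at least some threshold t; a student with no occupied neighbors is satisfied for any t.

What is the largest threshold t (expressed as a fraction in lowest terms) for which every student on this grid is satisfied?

Row 1: (1,3)S 1/1
Row 2: (2,1)N 0/2 · (2,2)S 2/3 · (2,3)S 3/3 · (2,4)S 2/2 · (2,6)N 1/1
Row 3: (3,1)S 2/3 · (3,2)S 3/3 · (3,4)S 3/3 · (3,5)S 1/2 · (3,6)N 1/3
Row 4: (4,1)S 2/2 · (4,2)S 2/2 · (4,4)S 1/1 · (4,6)S 0/1
Row 5: (5,3)S 1/1
Row 6: (6,3)S 2/2 · (6,4)S 1/1 · (6,6)S — no occupied neighbors
The smallest same-type fraction is 0/2 at (2,1), which reduces to 0/1. Any threshold above that leaves this student unsatisfied.

0/1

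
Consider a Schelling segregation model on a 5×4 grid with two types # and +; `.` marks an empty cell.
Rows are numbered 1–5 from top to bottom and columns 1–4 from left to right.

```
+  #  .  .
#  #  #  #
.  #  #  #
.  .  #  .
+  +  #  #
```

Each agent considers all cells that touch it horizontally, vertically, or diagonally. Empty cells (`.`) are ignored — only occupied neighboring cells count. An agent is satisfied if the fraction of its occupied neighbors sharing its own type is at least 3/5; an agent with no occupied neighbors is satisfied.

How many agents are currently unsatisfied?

(1,1)+ 0/3 unhappy
(1,2)# 3/4 ok
(2,1)# 3/4 ok
(2,2)# 5/6 ok
(2,3)# 6/6 ok
(2,4)# 3/3 ok
(3,2)# 5/5 ok
(3,3)# 6/6 ok
(3,4)# 4/4 ok
(4,3)# 5/6 ok
(5,1)+ 1/1 ok
(5,2)+ 1/3 unhappy
(5,3)# 2/3 ok
(5,4)# 2/2 ok
Unsatisfied: (1,1), (5,2) — 2 in total.

2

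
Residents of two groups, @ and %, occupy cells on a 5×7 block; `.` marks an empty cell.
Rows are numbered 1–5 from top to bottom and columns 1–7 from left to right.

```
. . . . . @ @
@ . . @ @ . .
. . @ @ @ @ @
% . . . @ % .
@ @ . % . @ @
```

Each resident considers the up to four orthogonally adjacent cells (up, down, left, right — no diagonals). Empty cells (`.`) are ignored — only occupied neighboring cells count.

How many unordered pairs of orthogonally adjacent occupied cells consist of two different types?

4

Scan each occupied cell's neighbors to the right and below so each pair is counted once.
From row 1: 0 unlike of 1 pairs (running 0/1).
From row 2: 0 unlike of 3 pairs (running 0/4).
From row 3: 1 unlike of 6 pairs (running 1/10).
From row 4: 3 unlike of 3 pairs (running 4/13).
From row 5: 0 unlike of 2 pairs (running 4/15).
Total adjacent occupied pairs: 15; unlike-type pairs: 4.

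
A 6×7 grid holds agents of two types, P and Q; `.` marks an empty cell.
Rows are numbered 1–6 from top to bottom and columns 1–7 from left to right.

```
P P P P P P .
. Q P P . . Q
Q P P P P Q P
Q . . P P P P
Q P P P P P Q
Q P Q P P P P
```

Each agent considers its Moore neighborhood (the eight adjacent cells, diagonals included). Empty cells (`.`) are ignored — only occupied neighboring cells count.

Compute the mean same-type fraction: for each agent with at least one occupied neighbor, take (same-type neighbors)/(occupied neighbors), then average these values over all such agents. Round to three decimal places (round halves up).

Row 1: (1,1)P 1/2 · (1,2)P 3/4 · (1,3)P 4/5 · (1,4)P 4/4 · (1,5)P 3/3 · (1,6)P 1/2
Row 2: (2,2)Q 1/7 · (2,3)P 7/8 · (2,4)P 7/7 · (2,7)Q 1/3
Row 3: (3,1)Q 2/3 · (3,2)P 2/5 · (3,3)P 5/6 · (3,4)P 6/6 · (3,5)P 5/6 · (3,6)Q 1/6 · (3,7)P 2/4
Row 4: (4,1)Q 2/4 · (4,4)P 7/7 · (4,5)P 7/8 · (4,6)P 6/8 · (4,7)P 3/5
Row 5: (5,1)Q 2/4 · (5,2)P 2/6 · (5,3)P 5/6 · (5,4)P 6/7 · (5,5)P 8/8 · (5,6)P 7/8 · (5,7)Q 0/5
Row 6: (6,1)Q 1/3 · (6,2)P 2/5 · (6,3)Q 0/5 · (6,4)P 4/5 · (6,5)P 5/5 · (6,6)P 4/5 · (6,7)P 2/3
Sum over 36 agents: 1/2 + 3/4 + 4/5 + 4/4 + 3/3 + 1/2 + 1/7 + 7/8 + 7/7 + 1/3 + 2/3 + 2/5 + 5/6 + 6/6 + 5/6 + 1/6 + 2/4 + 2/4 + 7/7 + 7/8 + 6/8 + 3/5 + 2/4 + 2/6 + 5/6 + 6/7 + 8/8 + 7/8 + 0/5 + 1/3 + 2/5 + 0/5 + 4/5 + 5/5 + 4/5 + 2/3 = 937/40; mean = 937/40 ÷ 36 = 937/1440 = 0.650694… → 0.651.

0.651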